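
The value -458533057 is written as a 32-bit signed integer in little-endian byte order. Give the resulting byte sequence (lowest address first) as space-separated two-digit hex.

Two's complement of -458533057 in 32 bits: 458533057 = 0x1B54A8C1; invert → 0xE4AB573E; add 1 → 0xE4AB573F.
Split into bytes (most-significant first): E4 AB 57 3F.
In little-endian order the low byte comes first in memory.
So at ascending addresses the bytes are 3F 57 AB E4.

3F 57 AB E4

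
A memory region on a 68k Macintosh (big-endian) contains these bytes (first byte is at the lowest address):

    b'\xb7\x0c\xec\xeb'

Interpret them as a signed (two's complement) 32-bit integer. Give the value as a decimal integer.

Big-endian: lowest address holds the most-significant byte.
The bytes are already most-significant first: 0xB70CECEB.
Top bit is set, so as a signed 32-bit value this is 0xB70CECEB − 2^32 = -1223889685.

-1223889685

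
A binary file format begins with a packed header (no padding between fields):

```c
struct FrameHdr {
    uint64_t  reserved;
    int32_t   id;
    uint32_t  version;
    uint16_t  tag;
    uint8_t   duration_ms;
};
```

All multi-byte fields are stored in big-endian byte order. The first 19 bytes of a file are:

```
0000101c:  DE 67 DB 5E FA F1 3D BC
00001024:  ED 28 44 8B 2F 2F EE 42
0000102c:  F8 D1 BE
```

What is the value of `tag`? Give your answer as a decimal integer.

63697

`tag` follows `reserved` (8 B), `id` (4 B), `version` (4 B), so it starts at offset 8 + 4 + 4 = 16 and occupies 2 bytes.
Bytes at offsets 16..17: F8 D1.
In big-endian order the high byte comes first in memory.
The bytes are already most-significant first: 0xF8D1.
0xF8D1 = 63697.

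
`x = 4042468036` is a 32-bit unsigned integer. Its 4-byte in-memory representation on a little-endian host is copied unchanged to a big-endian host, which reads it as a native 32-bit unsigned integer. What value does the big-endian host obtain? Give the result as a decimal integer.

3291149296

4042468036 in 32-bit hexadecimal is 0xF0F32AC4.
Stored little-endian, the bytes at ascending addresses are C4 2A F3 F0.
Read back as big-endian, the last byte is least significant, giving 0xC42AF3F0.
0xC42AF3F0 = 3291149296.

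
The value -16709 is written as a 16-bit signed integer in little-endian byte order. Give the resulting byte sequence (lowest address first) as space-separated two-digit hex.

Two's complement of -16709 in 16 bits: 16709 = 0x4145; invert → 0xBEBA; add 1 → 0xBEBB.
Split into bytes (most-significant first): BE BB.
Little-endian stores the least-significant byte at the lowest address.
So at ascending addresses the bytes are BB BE.

BB BE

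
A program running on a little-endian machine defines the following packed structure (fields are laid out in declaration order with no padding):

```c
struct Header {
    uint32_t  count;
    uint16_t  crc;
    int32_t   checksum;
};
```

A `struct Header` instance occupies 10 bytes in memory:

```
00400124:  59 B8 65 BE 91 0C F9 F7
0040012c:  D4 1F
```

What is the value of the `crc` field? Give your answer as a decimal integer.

`crc` follows `count` (4 bytes), so it starts at byte offset 4 and occupies 2 bytes.
Bytes at offsets 4..5: 91 0C.
Little-endian stores the least-significant byte at the lowest address.
Reassemble most-significant byte first: 0C 91 → 0x0C91.
0x0C91 = 3217.

3217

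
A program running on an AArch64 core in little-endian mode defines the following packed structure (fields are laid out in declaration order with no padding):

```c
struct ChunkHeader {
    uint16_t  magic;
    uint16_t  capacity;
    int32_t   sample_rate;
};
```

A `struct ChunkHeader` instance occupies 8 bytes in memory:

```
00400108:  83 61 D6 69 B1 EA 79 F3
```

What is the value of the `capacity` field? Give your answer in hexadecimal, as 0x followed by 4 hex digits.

0x69D6

`capacity` follows `magic` (2 bytes), so it starts at byte offset 2 and occupies 2 bytes.
Bytes at offsets 2..3: D6 69.
In little-endian order the low byte comes first in memory.
Reassemble most-significant byte first: 69 D6 → 0x69D6.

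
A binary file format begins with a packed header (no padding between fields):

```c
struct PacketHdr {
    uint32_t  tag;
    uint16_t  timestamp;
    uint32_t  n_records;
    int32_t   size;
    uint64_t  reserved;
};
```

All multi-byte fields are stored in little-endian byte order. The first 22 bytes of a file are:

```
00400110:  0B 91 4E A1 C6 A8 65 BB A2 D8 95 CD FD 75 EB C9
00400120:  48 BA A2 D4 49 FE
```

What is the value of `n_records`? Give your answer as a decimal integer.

3634543461

`n_records` follows `tag` (4 B), `timestamp` (2 B), so it starts at offset 4 + 2 = 6 and occupies 4 bytes.
Bytes at offsets 6..9: 65 BB A2 D8.
Little-endian stores the least-significant byte at the lowest address.
Reassemble most-significant byte first: D8 A2 BB 65 → 0xD8A2BB65.
0xD8A2BB65 = 3634543461.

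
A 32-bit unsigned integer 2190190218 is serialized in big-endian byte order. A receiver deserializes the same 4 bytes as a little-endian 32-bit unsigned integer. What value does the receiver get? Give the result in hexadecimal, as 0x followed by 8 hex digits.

2190190218 in 32-bit hexadecimal is 0x828BA68A.
Stored big-endian, the bytes at ascending addresses are 82 8B A6 8A.
Read back as little-endian, the first byte is least significant, giving 0x8AA68B82.

0x8AA68B82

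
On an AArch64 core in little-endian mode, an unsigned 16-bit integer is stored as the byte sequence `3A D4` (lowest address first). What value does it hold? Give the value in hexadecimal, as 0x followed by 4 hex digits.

Little-endian: lowest address holds the least-significant byte.
Reassemble most-significant byte first: D4 3A → 0xD43A.

0xD43A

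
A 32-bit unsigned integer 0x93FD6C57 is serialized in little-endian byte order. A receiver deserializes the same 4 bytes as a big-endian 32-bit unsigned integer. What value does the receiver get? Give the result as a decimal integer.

Stored little-endian, the bytes at ascending addresses are 57 6C FD 93.
Read back as big-endian, the last byte is least significant, giving 0x576CFD93.
0x576CFD93 = 1466760595.

1466760595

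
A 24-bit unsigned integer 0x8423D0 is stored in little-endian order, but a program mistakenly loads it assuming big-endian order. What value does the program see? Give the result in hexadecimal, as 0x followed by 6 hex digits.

Stored little-endian, the bytes at ascending addresses are D0 23 84.
Read back as big-endian, the last byte is least significant, giving 0xD02384.

0xD02384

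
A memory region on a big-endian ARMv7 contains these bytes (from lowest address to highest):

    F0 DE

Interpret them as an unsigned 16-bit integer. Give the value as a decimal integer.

In big-endian order the high byte comes first in memory.
The bytes are already most-significant first: 0xF0DE.
0xF0DE = 61662.

61662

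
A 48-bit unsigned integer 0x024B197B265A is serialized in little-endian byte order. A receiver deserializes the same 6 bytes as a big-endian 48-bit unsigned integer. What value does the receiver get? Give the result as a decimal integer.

Stored little-endian, the bytes at ascending addresses are 5A 26 7B 19 4B 02.
Read back as big-endian, the last byte is least significant, giving 0x5A267B194B02.
0x5A267B194B02 = 99121320512258.

99121320512258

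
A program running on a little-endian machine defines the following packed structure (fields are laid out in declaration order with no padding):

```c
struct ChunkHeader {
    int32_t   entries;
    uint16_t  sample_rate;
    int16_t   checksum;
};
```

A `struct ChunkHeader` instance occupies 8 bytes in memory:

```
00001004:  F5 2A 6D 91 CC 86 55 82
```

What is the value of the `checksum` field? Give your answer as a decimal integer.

-32171

`checksum` follows `entries` (4 B), `sample_rate` (2 B), so it starts at offset 4 + 2 = 6 and occupies 2 bytes.
Bytes at offsets 6..7: 55 82.
Little-endian stores the least-significant byte at the lowest address.
Reassemble most-significant byte first: 82 55 → 0x8255.
Top bit is set, so as a signed 16-bit value this is 0x8255 − 2^16 = -32171.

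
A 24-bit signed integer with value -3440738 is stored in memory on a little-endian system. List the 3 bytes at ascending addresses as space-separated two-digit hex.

9E 7F CB

Two's complement of -3440738 in 24 bits: 3440738 = 0x348062; invert → 0xCB7F9D; add 1 → 0xCB7F9E.
Split into bytes (most-significant first): CB 7F 9E.
Little-endian: lowest address holds the least-significant byte.
So at ascending addresses the bytes are 9E 7F CB.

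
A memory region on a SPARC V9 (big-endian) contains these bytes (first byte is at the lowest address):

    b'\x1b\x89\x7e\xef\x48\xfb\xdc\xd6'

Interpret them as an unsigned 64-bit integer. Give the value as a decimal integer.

1984256677020163286

Big-endian stores the most-significant byte at the lowest address.
The bytes are already most-significant first: 0x1B897EEF48FBDCD6.
0x1B897EEF48FBDCD6 = 1984256677020163286.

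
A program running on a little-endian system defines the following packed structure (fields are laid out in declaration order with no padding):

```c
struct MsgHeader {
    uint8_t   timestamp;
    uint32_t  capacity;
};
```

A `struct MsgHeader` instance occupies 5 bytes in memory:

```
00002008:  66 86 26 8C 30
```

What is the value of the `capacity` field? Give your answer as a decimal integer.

`capacity` follows `timestamp` (1 byte), so it starts at byte offset 1 and occupies 4 bytes.
Bytes at offsets 1..4: 86 26 8C 30.
Little-endian stores the least-significant byte at the lowest address.
Reassemble most-significant byte first: 30 8C 26 86 → 0x308C2686.
0x308C2686 = 814491270.

814491270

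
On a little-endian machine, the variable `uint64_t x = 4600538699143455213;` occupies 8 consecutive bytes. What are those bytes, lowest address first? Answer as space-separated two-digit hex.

4600538699143455213 in hexadecimal, padded to 64 bits, is 0x3FD8659279E221ED.
Split into bytes (most-significant first): 3F D8 65 92 79 E2 21 ED.
In little-endian order the low byte comes first in memory.
So at ascending addresses the bytes are ED 21 E2 79 92 65 D8 3F.

ED 21 E2 79 92 65 D8 3F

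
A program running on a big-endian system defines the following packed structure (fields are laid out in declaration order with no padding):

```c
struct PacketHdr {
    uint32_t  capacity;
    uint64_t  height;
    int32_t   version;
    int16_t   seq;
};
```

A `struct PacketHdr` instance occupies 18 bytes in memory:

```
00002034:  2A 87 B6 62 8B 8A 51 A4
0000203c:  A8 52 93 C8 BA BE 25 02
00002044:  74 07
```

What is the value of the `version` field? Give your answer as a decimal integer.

-1161943806

`version` follows `capacity` (4 B), `height` (8 B), so it starts at offset 4 + 8 = 12 and occupies 4 bytes.
Bytes at offsets 12..15: BA BE 25 02.
Big-endian: lowest address holds the most-significant byte.
The bytes are already most-significant first: 0xBABE2502.
Top bit is set, so as a signed 32-bit value this is 0xBABE2502 − 2^32 = -1161943806.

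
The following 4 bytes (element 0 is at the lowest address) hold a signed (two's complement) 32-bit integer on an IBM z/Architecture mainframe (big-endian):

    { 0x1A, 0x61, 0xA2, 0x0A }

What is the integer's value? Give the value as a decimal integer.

442606090

Big-endian stores the most-significant byte at the lowest address.
The bytes are already most-significant first: 0x1A61A20A.
0x1A61A20A = 442606090.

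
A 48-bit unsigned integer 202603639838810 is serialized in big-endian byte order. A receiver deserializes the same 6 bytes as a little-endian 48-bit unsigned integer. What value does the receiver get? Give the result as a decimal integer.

99613098198200

202603639838810 in 48-bit hexadecimal is 0xB84455FB985A.
Stored big-endian, the bytes at ascending addresses are B8 44 55 FB 98 5A.
Read back as little-endian, the first byte is least significant, giving 0x5A98FB5544B8.
0x5A98FB5544B8 = 99613098198200.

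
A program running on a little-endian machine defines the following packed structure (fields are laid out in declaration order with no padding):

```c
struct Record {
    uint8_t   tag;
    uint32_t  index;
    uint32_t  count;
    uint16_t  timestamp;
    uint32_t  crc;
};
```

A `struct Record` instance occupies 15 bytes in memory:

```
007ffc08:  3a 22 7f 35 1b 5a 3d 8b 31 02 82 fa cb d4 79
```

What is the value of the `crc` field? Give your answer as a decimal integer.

`crc` follows `tag` (1 B), `index` (4 B), `count` (4 B), `timestamp` (2 B), so it starts at offset 1 + 4 + 4 + 2 = 11 and occupies 4 bytes.
Bytes at offsets 11..14: FA CB D4 79.
Little-endian: lowest address holds the least-significant byte.
Reassemble most-significant byte first: 79 D4 CB FA → 0x79D4CBFA.
0x79D4CBFA = 2043988986.

2043988986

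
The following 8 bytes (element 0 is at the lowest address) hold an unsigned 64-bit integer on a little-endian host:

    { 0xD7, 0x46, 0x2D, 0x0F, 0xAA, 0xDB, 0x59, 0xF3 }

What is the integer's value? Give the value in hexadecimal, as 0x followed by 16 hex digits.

Little-endian: lowest address holds the least-significant byte.
Reassemble most-significant byte first: F3 59 DB AA 0F 2D 46 D7 → 0xF359DBAA0F2D46D7.

0xF359DBAA0F2D46D7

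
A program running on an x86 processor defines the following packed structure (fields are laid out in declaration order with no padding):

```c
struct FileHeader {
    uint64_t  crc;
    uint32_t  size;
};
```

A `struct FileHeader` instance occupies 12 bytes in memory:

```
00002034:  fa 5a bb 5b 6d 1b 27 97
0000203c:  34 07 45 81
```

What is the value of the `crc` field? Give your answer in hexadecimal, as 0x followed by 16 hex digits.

`crc` is the first field, at byte offset 0, occupying 8 bytes.
Bytes at offsets 0..7: FA 5A BB 5B 6D 1B 27 97.
Little-endian stores the least-significant byte at the lowest address.
Reassemble most-significant byte first: 97 27 1B 6D 5B BB 5A FA → 0x97271B6D5BBB5AFA.

0x97271B6D5BBB5AFA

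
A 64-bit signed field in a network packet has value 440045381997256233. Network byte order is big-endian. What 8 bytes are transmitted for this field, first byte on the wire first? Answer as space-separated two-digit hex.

06 1B 5A F1 86 FF 5E 29

440045381997256233 in hexadecimal, padded to 64 bits, is 0x061B5AF186FF5E29.
Split into bytes (most-significant first): 06 1B 5A F1 86 FF 5E 29.
In big-endian order the high byte comes first in memory.
So the memory order matches the most-significant-first order: 06 1B 5A F1 86 FF 5E 29.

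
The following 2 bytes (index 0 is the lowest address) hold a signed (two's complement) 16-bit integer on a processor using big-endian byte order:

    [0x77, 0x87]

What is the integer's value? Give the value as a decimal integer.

Big-endian stores the most-significant byte at the lowest address.
The bytes are already most-significant first: 0x7787.
0x7787 = 30599.

30599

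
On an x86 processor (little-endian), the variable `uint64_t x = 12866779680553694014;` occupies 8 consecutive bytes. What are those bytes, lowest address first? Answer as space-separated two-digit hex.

12866779680553694014 in hexadecimal, padded to 64 bits, is 0xB28FFBF2C69DF33E.
Split into bytes (most-significant first): B2 8F FB F2 C6 9D F3 3E.
In little-endian order the low byte comes first in memory.
So at ascending addresses the bytes are 3E F3 9D C6 F2 FB 8F B2.

3E F3 9D C6 F2 FB 8F B2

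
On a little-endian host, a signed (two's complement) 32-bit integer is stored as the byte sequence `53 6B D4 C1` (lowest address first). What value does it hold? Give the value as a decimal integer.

-1043043501

Little-endian stores the least-significant byte at the lowest address.
Reassemble most-significant byte first: C1 D4 6B 53 → 0xC1D46B53.
Top bit is set, so as a signed 32-bit value this is 0xC1D46B53 − 2^32 = -1043043501.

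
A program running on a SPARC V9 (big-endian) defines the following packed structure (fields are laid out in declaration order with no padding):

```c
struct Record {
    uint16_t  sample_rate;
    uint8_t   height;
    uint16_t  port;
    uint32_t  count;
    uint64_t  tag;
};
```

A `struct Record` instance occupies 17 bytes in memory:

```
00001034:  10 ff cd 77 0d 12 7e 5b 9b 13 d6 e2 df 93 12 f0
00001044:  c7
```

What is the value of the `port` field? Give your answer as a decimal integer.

`port` follows `sample_rate` (2 B), `height` (1 B), so it starts at offset 2 + 1 = 3 and occupies 2 bytes.
Bytes at offsets 3..4: 77 0D.
In big-endian order the high byte comes first in memory.
The bytes are already most-significant first: 0x770D.
0x770D = 30477.

30477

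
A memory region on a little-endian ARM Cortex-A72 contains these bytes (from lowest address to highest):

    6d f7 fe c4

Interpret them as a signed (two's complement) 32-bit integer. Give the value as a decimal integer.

-989923475

In little-endian order the low byte comes first in memory.
Reassemble most-significant byte first: C4 FE F7 6D → 0xC4FEF76D.
Top bit is set, so as a signed 32-bit value this is 0xC4FEF76D − 2^32 = -989923475.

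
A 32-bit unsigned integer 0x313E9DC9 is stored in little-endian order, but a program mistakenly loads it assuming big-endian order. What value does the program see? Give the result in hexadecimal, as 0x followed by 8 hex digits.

0xC99D3E31

Stored little-endian, the bytes at ascending addresses are C9 9D 3E 31.
Read back as big-endian, the last byte is least significant, giving 0xC99D3E31.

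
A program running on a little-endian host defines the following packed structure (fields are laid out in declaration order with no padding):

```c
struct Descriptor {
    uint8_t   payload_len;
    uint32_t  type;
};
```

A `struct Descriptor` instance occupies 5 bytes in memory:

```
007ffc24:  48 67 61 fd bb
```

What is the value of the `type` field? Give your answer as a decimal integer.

3153944935

`type` follows `payload_len` (1 byte), so it starts at byte offset 1 and occupies 4 bytes.
Bytes at offsets 1..4: 67 61 FD BB.
Little-endian: lowest address holds the least-significant byte.
Reassemble most-significant byte first: BB FD 61 67 → 0xBBFD6167.
0xBBFD6167 = 3153944935.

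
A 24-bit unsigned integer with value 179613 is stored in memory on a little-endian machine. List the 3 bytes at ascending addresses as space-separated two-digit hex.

9D BD 02

179613 in hexadecimal, padded to 24 bits, is 0x02BD9D.
Split into bytes (most-significant first): 02 BD 9D.
Little-endian: lowest address holds the least-significant byte.
So at ascending addresses the bytes are 9D BD 02.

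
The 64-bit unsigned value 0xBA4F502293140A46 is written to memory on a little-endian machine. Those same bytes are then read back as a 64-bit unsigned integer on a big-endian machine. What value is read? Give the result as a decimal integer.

5046868954590498746

Stored little-endian, the bytes at ascending addresses are 46 0A 14 93 22 50 4F BA.
Read back as big-endian, the last byte is least significant, giving 0x460A149322504FBA.
0x460A149322504FBA = 5046868954590498746.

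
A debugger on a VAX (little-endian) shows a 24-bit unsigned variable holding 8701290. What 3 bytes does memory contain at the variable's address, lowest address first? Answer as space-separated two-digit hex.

6A C5 84

8701290 in hexadecimal, padded to 24 bits, is 0x84C56A.
Split into bytes (most-significant first): 84 C5 6A.
Little-endian stores the least-significant byte at the lowest address.
So at ascending addresses the bytes are 6A C5 84.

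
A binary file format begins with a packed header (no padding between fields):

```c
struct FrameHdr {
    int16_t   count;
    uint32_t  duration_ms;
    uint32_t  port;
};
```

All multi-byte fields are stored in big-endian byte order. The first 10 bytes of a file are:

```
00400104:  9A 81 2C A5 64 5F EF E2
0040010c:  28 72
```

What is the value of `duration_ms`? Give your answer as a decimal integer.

749036639

`duration_ms` follows `count` (2 bytes), so it starts at byte offset 2 and occupies 4 bytes.
Bytes at offsets 2..5: 2C A5 64 5F.
Big-endian: lowest address holds the most-significant byte.
The bytes are already most-significant first: 0x2CA5645F.
0x2CA5645F = 749036639.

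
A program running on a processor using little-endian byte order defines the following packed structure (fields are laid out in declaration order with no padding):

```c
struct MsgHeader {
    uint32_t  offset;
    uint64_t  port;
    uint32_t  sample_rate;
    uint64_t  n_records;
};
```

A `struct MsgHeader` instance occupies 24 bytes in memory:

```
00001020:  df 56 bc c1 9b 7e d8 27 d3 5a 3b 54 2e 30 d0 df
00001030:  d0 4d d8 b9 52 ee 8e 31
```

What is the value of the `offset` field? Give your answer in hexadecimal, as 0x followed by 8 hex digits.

0xC1BC56DF

`offset` is the first field, at byte offset 0, occupying 4 bytes.
Bytes at offsets 0..3: DF 56 BC C1.
Little-endian stores the least-significant byte at the lowest address.
Reassemble most-significant byte first: C1 BC 56 DF → 0xC1BC56DF.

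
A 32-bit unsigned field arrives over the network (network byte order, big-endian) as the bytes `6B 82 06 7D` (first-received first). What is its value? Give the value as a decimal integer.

1803683453

Big-endian stores the most-significant byte at the lowest address.
The bytes are already most-significant first: 0x6B82067D.
0x6B82067D = 1803683453.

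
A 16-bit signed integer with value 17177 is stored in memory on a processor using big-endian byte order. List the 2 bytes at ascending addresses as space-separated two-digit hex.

43 19

17177 in hexadecimal, padded to 16 bits, is 0x4319.
Split into bytes (most-significant first): 43 19.
Big-endian stores the most-significant byte at the lowest address.
So the memory order matches the most-significant-first order: 43 19.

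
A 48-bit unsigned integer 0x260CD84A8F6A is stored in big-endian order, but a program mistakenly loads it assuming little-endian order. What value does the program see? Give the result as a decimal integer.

Stored big-endian, the bytes at ascending addresses are 26 0C D8 4A 8F 6A.
Read back as little-endian, the first byte is least significant, giving 0x6A8F4AD80C26.
0x6A8F4AD80C26 = 117163668540454.

117163668540454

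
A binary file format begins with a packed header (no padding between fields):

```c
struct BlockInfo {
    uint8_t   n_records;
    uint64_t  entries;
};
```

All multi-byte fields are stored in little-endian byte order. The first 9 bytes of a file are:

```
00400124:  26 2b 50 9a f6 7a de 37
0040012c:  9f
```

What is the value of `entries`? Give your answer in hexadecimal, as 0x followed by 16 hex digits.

`entries` follows `n_records` (1 byte), so it starts at byte offset 1 and occupies 8 bytes.
Bytes at offsets 1..8: 2B 50 9A F6 7A DE 37 9F.
Little-endian stores the least-significant byte at the lowest address.
Reassemble most-significant byte first: 9F 37 DE 7A F6 9A 50 2B → 0x9F37DE7AF69A502B.

0x9F37DE7AF69A502B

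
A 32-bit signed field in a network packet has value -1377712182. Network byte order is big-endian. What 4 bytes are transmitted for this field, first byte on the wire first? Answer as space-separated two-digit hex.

AD E1 C7 CA

Two's complement of -1377712182 in 32 bits: 1377712182 = 0x521E3836; invert → 0xADE1C7C9; add 1 → 0xADE1C7CA.
Split into bytes (most-significant first): AD E1 C7 CA.
In big-endian order the high byte comes first in memory.
So the memory order matches the most-significant-first order: AD E1 C7 CA.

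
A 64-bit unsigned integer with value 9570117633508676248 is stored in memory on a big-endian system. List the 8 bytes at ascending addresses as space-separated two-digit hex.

84 CF E3 48 73 FC 92 98

9570117633508676248 in hexadecimal, padded to 64 bits, is 0x84CFE34873FC9298.
Split into bytes (most-significant first): 84 CF E3 48 73 FC 92 98.
Big-endian: lowest address holds the most-significant byte.
So the memory order matches the most-significant-first order: 84 CF E3 48 73 FC 92 98.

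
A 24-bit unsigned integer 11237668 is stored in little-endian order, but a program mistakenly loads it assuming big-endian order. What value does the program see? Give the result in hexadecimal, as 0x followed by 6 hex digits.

11237668 in 24-bit hexadecimal is 0xAB7924.
Stored little-endian, the bytes at ascending addresses are 24 79 AB.
Read back as big-endian, the last byte is least significant, giving 0x2479AB.

0x2479AB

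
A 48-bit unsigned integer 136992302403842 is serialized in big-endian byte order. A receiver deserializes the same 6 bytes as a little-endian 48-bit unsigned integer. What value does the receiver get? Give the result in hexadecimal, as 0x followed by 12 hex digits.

0x02918501987C

136992302403842 in 48-bit hexadecimal is 0x7C9801859102.
Stored big-endian, the bytes at ascending addresses are 7C 98 01 85 91 02.
Read back as little-endian, the first byte is least significant, giving 0x02918501987C.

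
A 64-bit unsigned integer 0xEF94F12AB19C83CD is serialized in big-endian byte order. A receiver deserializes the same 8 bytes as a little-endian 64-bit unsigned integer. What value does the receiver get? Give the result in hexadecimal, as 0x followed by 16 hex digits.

Stored big-endian, the bytes at ascending addresses are EF 94 F1 2A B1 9C 83 CD.
Read back as little-endian, the first byte is least significant, giving 0xCD839CB12AF194EF.

0xCD839CB12AF194EF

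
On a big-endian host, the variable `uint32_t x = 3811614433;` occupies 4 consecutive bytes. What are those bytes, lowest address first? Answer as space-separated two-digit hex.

E3 30 9E E1

3811614433 in hexadecimal, padded to 32 bits, is 0xE3309EE1.
Split into bytes (most-significant first): E3 30 9E E1.
Big-endian: lowest address holds the most-significant byte.
So the memory order matches the most-significant-first order: E3 30 9E E1.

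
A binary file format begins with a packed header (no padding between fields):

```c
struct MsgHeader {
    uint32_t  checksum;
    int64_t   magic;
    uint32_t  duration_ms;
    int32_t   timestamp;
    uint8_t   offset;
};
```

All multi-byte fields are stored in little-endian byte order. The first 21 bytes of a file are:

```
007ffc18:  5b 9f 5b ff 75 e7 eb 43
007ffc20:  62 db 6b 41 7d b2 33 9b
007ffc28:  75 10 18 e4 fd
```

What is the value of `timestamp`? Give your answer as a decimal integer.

-468184971

`timestamp` follows `checksum` (4 B), `magic` (8 B), `duration_ms` (4 B), so it starts at offset 4 + 8 + 4 = 16 and occupies 4 bytes.
Bytes at offsets 16..19: 75 10 18 E4.
In little-endian order the low byte comes first in memory.
Reassemble most-significant byte first: E4 18 10 75 → 0xE4181075.
Top bit is set, so as a signed 32-bit value this is 0xE4181075 − 2^32 = -468184971.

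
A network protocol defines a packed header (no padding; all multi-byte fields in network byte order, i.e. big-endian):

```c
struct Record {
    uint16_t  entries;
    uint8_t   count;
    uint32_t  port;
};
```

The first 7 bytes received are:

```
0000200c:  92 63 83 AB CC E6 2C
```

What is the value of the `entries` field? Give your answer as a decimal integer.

`entries` is the first field, at byte offset 0, occupying 2 bytes.
Bytes at offsets 0..1: 92 63.
Big-endian stores the most-significant byte at the lowest address.
The bytes are already most-significant first: 0x9263.
0x9263 = 37475.

37475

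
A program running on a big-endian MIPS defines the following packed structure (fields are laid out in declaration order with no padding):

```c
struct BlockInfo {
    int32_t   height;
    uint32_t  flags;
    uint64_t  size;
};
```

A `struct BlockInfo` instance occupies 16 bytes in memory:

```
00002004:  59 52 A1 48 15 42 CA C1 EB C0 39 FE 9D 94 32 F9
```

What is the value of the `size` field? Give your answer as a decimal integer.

`size` follows `height` (4 B), `flags` (4 B), so it starts at offset 4 + 4 = 8 and occupies 8 bytes.
Bytes at offsets 8..15: EB C0 39 FE 9D 94 32 F9.
Big-endian stores the most-significant byte at the lowest address.
The bytes are already most-significant first: 0xEBC039FE9D9432F9.
0xEBC039FE9D9432F9 = 16987641560169722617.

16987641560169722617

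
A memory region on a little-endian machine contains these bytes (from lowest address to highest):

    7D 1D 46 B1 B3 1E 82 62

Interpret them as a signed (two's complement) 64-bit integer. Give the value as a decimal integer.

7098269719811464573

In little-endian order the low byte comes first in memory.
Reassemble most-significant byte first: 62 82 1E B3 B1 46 1D 7D → 0x62821EB3B1461D7D.
0x62821EB3B1461D7D = 7098269719811464573.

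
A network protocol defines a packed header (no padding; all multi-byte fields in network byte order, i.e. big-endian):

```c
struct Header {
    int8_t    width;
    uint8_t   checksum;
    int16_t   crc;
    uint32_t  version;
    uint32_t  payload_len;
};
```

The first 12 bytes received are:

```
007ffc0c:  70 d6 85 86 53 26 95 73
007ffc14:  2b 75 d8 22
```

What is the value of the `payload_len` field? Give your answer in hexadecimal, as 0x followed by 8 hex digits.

`payload_len` follows `width` (1 B), `checksum` (1 B), `crc` (2 B), `version` (4 B), so it starts at offset 1 + 1 + 2 + 4 = 8 and occupies 4 bytes.
Bytes at offsets 8..11: 2B 75 D8 22.
In big-endian order the high byte comes first in memory.
The bytes are already most-significant first: 0x2B75D822.

0x2B75D822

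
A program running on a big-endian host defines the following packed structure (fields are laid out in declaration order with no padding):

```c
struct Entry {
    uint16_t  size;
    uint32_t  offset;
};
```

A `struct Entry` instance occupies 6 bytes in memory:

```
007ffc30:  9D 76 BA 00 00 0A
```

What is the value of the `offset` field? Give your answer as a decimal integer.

`offset` follows `size` (2 bytes), so it starts at byte offset 2 and occupies 4 bytes.
Bytes at offsets 2..5: BA 00 00 0A.
In big-endian order the high byte comes first in memory.
The bytes are already most-significant first: 0xBA00000A.
0xBA00000A = 3120562186.

3120562186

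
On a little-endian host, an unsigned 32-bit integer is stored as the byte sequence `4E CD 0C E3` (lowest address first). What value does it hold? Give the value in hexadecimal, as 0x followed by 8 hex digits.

0xE30CCD4E

Little-endian stores the least-significant byte at the lowest address.
Reassemble most-significant byte first: E3 0C CD 4E → 0xE30CCD4E.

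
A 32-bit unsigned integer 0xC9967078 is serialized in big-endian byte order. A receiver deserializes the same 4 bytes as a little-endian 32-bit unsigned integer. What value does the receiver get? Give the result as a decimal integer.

2020644553

Stored big-endian, the bytes at ascending addresses are C9 96 70 78.
Read back as little-endian, the first byte is least significant, giving 0x787096C9.
0x787096C9 = 2020644553.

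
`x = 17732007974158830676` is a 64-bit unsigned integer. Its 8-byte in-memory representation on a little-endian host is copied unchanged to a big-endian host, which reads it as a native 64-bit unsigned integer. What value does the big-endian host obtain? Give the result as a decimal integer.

6092281668956001526

17732007974158830676 in 64-bit hexadecimal is 0xF614BF4DE6218C54.
Stored little-endian, the bytes at ascending addresses are 54 8C 21 E6 4D BF 14 F6.
Read back as big-endian, the last byte is least significant, giving 0x548C21E64DBF14F6.
0x548C21E64DBF14F6 = 6092281668956001526.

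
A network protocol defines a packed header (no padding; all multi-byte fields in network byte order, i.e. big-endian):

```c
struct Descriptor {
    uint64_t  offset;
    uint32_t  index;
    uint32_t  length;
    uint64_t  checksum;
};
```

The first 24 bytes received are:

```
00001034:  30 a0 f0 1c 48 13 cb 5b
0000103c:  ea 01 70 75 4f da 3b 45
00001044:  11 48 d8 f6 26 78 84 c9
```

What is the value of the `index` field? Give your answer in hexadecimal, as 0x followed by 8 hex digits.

`index` follows `offset` (8 bytes), so it starts at byte offset 8 and occupies 4 bytes.
Bytes at offsets 8..11: EA 01 70 75.
In big-endian order the high byte comes first in memory.
The bytes are already most-significant first: 0xEA017075.

0xEA017075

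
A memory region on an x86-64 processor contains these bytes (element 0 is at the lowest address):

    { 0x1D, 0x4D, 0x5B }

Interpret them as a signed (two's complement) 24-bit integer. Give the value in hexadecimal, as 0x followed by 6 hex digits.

0x5B4D1D

Little-endian: lowest address holds the least-significant byte.
Reassemble most-significant byte first: 5B 4D 1D → 0x5B4D1D.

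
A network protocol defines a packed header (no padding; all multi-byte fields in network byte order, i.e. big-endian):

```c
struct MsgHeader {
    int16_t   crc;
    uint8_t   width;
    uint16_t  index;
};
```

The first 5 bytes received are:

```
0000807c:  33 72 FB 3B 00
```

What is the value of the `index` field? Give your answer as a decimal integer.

15104

`index` follows `crc` (2 B), `width` (1 B), so it starts at offset 2 + 1 = 3 and occupies 2 bytes.
Bytes at offsets 3..4: 3B 00.
In big-endian order the high byte comes first in memory.
The bytes are already most-significant first: 0x3B00.
0x3B00 = 15104.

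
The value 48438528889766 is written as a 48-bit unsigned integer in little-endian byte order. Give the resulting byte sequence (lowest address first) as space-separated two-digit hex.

A6 D3 4E F9 0D 2C

48438528889766 in hexadecimal, padded to 48 bits, is 0x2C0DF94ED3A6.
Split into bytes (most-significant first): 2C 0D F9 4E D3 A6.
In little-endian order the low byte comes first in memory.
So at ascending addresses the bytes are A6 D3 4E F9 0D 2C.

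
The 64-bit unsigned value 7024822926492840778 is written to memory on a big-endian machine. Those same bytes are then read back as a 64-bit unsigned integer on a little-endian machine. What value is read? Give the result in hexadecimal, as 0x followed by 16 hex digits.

7024822926492840778 in 64-bit hexadecimal is 0x617D2F3B87A0334A.
Stored big-endian, the bytes at ascending addresses are 61 7D 2F 3B 87 A0 33 4A.
Read back as little-endian, the first byte is least significant, giving 0x4A33A0873B2F7D61.

0x4A33A0873B2F7D61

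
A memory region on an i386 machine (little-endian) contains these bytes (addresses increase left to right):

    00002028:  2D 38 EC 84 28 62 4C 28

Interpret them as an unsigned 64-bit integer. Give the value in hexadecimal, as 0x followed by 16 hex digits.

Little-endian stores the least-significant byte at the lowest address.
Reassemble most-significant byte first: 28 4C 62 28 84 EC 38 2D → 0x284C622884EC382D.

0x284C622884EC382D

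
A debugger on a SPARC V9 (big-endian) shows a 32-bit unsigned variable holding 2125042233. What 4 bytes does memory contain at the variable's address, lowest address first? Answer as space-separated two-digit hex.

7E A9 92 39

2125042233 in hexadecimal, padded to 32 bits, is 0x7EA99239.
Split into bytes (most-significant first): 7E A9 92 39.
In big-endian order the high byte comes first in memory.
So the memory order matches the most-significant-first order: 7E A9 92 39.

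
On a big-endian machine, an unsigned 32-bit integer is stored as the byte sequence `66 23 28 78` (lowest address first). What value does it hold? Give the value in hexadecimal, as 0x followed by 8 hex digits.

0x66232878

Big-endian: lowest address holds the most-significant byte.
The bytes are already most-significant first: 0x66232878.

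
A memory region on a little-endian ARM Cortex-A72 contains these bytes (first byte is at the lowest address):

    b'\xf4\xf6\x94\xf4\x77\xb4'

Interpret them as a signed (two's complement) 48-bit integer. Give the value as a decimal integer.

-83047679199500

In little-endian order the low byte comes first in memory.
Reassemble most-significant byte first: B4 77 F4 94 F6 F4 → 0xB477F494F6F4.
Top bit is set, so as a signed 48-bit value this is 0xB477F494F6F4 − 2^48 = -83047679199500.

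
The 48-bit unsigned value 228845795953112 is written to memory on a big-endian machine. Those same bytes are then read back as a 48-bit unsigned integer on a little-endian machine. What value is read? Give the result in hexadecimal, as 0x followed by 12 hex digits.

0xD849605022D0

228845795953112 in 48-bit hexadecimal is 0xD022506049D8.
Stored big-endian, the bytes at ascending addresses are D0 22 50 60 49 D8.
Read back as little-endian, the first byte is least significant, giving 0xD849605022D0.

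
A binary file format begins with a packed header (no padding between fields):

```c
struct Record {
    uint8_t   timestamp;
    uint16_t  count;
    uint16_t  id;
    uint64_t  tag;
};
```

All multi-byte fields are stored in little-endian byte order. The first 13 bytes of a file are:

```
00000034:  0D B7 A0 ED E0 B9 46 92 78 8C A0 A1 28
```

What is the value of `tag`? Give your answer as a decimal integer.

`tag` follows `timestamp` (1 B), `count` (2 B), `id` (2 B), so it starts at offset 1 + 2 + 2 = 5 and occupies 8 bytes.
Bytes at offsets 5..12: B9 46 92 78 8C A0 A1 28.
Little-endian: lowest address holds the least-significant byte.
Reassemble most-significant byte first: 28 A1 A0 8C 78 92 46 B9 → 0x28A1A08C789246B9.
0x28A1A08C789246B9 = 2927797757946250937.

2927797757946250937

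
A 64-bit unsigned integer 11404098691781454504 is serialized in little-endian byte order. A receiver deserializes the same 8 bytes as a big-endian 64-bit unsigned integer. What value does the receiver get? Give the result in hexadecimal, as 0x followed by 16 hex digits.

11404098691781454504 in 64-bit hexadecimal is 0x9E437F56B3216AA8.
Stored little-endian, the bytes at ascending addresses are A8 6A 21 B3 56 7F 43 9E.
Read back as big-endian, the last byte is least significant, giving 0xA86A21B3567F439E.

0xA86A21B3567F439E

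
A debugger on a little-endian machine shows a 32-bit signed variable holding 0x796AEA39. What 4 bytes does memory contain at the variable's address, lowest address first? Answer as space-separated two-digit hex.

39 EA 6A 79

Split into bytes (most-significant first): 79 6A EA 39.
Little-endian: lowest address holds the least-significant byte.
So at ascending addresses the bytes are 39 EA 6A 79.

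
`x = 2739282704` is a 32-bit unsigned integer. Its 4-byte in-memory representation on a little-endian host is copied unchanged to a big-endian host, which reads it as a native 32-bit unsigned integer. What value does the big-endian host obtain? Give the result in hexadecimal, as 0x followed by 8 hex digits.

2739282704 in 32-bit hexadecimal is 0xA3462310.
Stored little-endian, the bytes at ascending addresses are 10 23 46 A3.
Read back as big-endian, the last byte is least significant, giving 0x102346A3.

0x102346A3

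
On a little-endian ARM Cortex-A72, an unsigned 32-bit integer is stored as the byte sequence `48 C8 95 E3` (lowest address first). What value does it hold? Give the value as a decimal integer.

In little-endian order the low byte comes first in memory.
Reassemble most-significant byte first: E3 95 C8 48 → 0xE395C848.
0xE395C848 = 3818244168.

3818244168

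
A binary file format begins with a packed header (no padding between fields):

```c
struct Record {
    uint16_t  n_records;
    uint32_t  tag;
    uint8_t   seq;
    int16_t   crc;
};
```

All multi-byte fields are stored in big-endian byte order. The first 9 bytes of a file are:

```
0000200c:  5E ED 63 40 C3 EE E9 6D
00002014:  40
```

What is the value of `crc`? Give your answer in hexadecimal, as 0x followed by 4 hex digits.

0x6D40

`crc` follows `n_records` (2 B), `tag` (4 B), `seq` (1 B), so it starts at offset 2 + 4 + 1 = 7 and occupies 2 bytes.
Bytes at offsets 7..8: 6D 40.
Big-endian: lowest address holds the most-significant byte.
The bytes are already most-significant first: 0x6D40.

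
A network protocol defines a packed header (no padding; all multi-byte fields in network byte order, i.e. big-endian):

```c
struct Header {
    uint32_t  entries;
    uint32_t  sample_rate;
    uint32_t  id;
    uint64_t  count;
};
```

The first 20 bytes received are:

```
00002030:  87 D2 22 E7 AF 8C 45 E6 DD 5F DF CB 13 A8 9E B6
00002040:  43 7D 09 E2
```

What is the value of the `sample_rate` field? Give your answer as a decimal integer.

2945205734

`sample_rate` follows `entries` (4 bytes), so it starts at byte offset 4 and occupies 4 bytes.
Bytes at offsets 4..7: AF 8C 45 E6.
Big-endian stores the most-significant byte at the lowest address.
The bytes are already most-significant first: 0xAF8C45E6.
0xAF8C45E6 = 2945205734.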